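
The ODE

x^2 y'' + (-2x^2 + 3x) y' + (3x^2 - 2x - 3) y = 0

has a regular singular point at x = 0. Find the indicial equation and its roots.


Divide by x^2 to reach normal form y'' + P_1(x) y' + P_2(x) y = 0 with P_1(x) = -2 + 3/x and P_2(x) = 3 - 2/x - 3/x^2.
x = 0 is a singular point because the y'-coefficient -2 + 3/x has a pole at x = 0 and the y-coefficient 3 - 2/x - 3/x^2 has a pole at x = 0.
It is a regular singular point because x P_1(x) = p(x) = 3 - 2x and x^2 P_2(x) = q(x) = 3x^2 - 2x - 3 are polynomials, hence analytic at x = 0.
p(0) = 3,  q(0) = -3.
Indicial equation: r(r-1) + p(0) r + q(0) = 0, i.e. r^2 + (p(0) - 1) r + q(0) = 0, i.e. r^2 + 2 r - 3 = 0.
Discriminant: (2)^2 - 4(-3) = 16, so r = (-2 ± 4)/2.
Solving: r_1 = 1, r_2 = -3.

indicial: r^2 + 2 r - 3 = 0; roots r_1 = 1, r_2 = -3


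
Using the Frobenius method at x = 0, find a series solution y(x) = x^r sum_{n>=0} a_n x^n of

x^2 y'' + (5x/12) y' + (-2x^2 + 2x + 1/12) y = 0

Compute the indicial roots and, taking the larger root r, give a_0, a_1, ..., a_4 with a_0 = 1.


Write in Frobenius form y'' + (p(x)/x) y' + (q(x)/x^2) y = 0:
  p(x) = 5/12,  q(x) = -2x^2 + 2x + 1/12.
Indicial equation: r(r-1) + (5/12) r + (1/12) = 0 -> roots r_1 = 1/3, r_2 = 1/4.
Take r = r_1 = 1/3. Let y(x) = x^r sum_{n>=0} a_n x^n with a_0 = 1.
Substitute y = x^r sum a_n x^n and match x^{r+n}. The recurrence is
  D(n) a_n + 2 a_{n-1} - 2 a_{n-2} = 0,  where D(n) = (r+n)(r+n-1) + (5/12)(r+n) + (1/12).
  a_n = [-2 a_{n-1} + 2 a_{n-2}] / D(n).
Since the indicial polynomial factors as (r - r_1)(r - r_2), D(n) = (r_1 + n - r_1)(r_1 + n - r_2) = n(n + 1/12).
Evaluating step by step (a_0 = 1):
  n = 1: D(1) = 1(1 + 1/12) = 13/12; numerator = -2(1) = -2; a_1 = (-2)/(13/12) = -24/13
  n = 2: D(2) = 2(2 + 1/12) = 25/6; numerator = -2(-24/13) + 2(1) = 74/13; a_2 = (74/13)/(25/6) = 444/325
  n = 3: D(3) = 3(3 + 1/12) = 37/4; numerator = -2(444/325) + 2(-24/13) = -2088/325; a_3 = (-2088/325)/(37/4) = -8352/12025
  n = 4: D(4) = 4(4 + 1/12) = 49/3; numerator = -2(-8352/12025) + 2(444/325) = 9912/2405; a_4 = (9912/2405)/(49/3) = 4248/16835

r = 1/3; a_0 = 1; a_1 = -24/13; a_2 = 444/325; a_3 = -8352/12025; a_4 = 4248/16835


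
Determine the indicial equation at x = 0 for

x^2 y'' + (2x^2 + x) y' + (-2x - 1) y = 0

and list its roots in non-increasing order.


Divide by x^2 to reach normal form y'' + P_1(x) y' + P_2(x) y = 0 with P_1(x) = 2 + 1/x and P_2(x) = -2/x - 1/x^2.
x = 0 is a singular point because the y'-coefficient 2 + 1/x has a pole at x = 0 and the y-coefficient -2/x - 1/x^2 has a pole at x = 0.
It is a regular singular point because x P_1(x) = p(x) = 2x + 1 and x^2 P_2(x) = q(x) = -2x - 1 are polynomials, hence analytic at x = 0.
p(0) = 1,  q(0) = -1.
Indicial equation: r(r-1) + p(0) r + q(0) = 0, i.e. r^2 + (p(0) - 1) r + q(0) = 0, i.e. r^2 - 1 = 0.
Discriminant: (0)^2 - 4(-1) = 4, so r = (0 ± 2)/2.
Solving: r_1 = 1, r_2 = -1.

indicial: r^2 - 1 = 0; roots r_1 = 1, r_2 = -1


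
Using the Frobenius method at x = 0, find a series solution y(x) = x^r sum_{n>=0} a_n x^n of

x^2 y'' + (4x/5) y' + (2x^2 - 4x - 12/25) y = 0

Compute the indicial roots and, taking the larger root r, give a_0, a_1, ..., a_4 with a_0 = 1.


Write in Frobenius form y'' + (p(x)/x) y' + (q(x)/x^2) y = 0:
  p(x) = 4/5,  q(x) = 2x^2 - 4x - 12/25.
Indicial equation: r(r-1) + (4/5) r + (-12/25) = 0 -> roots r_1 = 4/5, r_2 = -3/5.
Take r = r_1 = 4/5. Let y(x) = x^r sum_{n>=0} a_n x^n with a_0 = 1.
Substitute y = x^r sum a_n x^n and match x^{r+n}. The recurrence is
  D(n) a_n - 4 a_{n-1} + 2 a_{n-2} = 0,  where D(n) = (r+n)(r+n-1) + (4/5)(r+n) + (-12/25).
  a_n = [4 a_{n-1} - 2 a_{n-2}] / D(n).
Since the indicial polynomial factors as (r - r_1)(r - r_2), D(n) = (r_1 + n - r_1)(r_1 + n - r_2) = n(n + 7/5).
Evaluating step by step (a_0 = 1):
  n = 1: D(1) = 1(1 + 7/5) = 12/5; numerator = 4(1) = 4; a_1 = (4)/(12/5) = 5/3
  n = 2: D(2) = 2(2 + 7/5) = 34/5; numerator = 4(5/3) - 2(1) = 14/3; a_2 = (14/3)/(34/5) = 35/51
  n = 3: D(3) = 3(3 + 7/5) = 66/5; numerator = 4(35/51) - 2(5/3) = -10/17; a_3 = (-10/17)/(66/5) = -25/561
  n = 4: D(4) = 4(4 + 7/5) = 108/5; numerator = 4(-25/561) - 2(35/51) = -290/187; a_4 = (-290/187)/(108/5) = -725/10098

r = 4/5; a_0 = 1; a_1 = 5/3; a_2 = 35/51; a_3 = -25/561; a_4 = -725/10098


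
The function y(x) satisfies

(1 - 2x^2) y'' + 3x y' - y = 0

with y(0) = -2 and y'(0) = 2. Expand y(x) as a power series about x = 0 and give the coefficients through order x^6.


Ansatz: y(x) = sum_{n>=0} a_n x^n, so y'(x) = sum_{n>=1} n a_n x^(n-1) and y''(x) = sum_{n>=2} n(n-1) a_n x^(n-2).
Substitute into P(x) y'' + Q(x) y' + R(x) y = 0 with P(x) = 1 - 2x^2, Q(x) = 3x, R(x) = -1, and match powers of x.
Initial conditions: a_0 = -2, a_1 = 2.
Setting the coefficient of each power of x to zero and solving order by order (substituting the coefficients already found):
  x^0: 2 a_2 - a_0 = 0  ->  2 a_2 = a_0 = -2  ->  a_2 = -1
  x^1: 6 a_3 + 2 a_1 = 0  ->  6 a_3 = -2 a_1 = -4  ->  a_3 = -2/3
  x^2: 12 a_4 + a_2 = 0  ->  12 a_4 = -a_2 = 1  ->  a_4 = 1/12
  x^3: 20 a_5 - 4 a_3 = 0  ->  20 a_5 = 4 a_3 = -8/3  ->  a_5 = -2/15
  x^4: 30 a_6 - 13 a_4 = 0  ->  30 a_6 = 13 a_4 = 13/12  ->  a_6 = 13/360
Truncated series: y(x) = -2 + 2 x - x^2 - (2/3) x^3 + (1/12) x^4 - (2/15) x^5 + (13/360) x^6 + O(x^7).

a_0 = -2; a_1 = 2; a_2 = -1; a_3 = -2/3; a_4 = 1/12; a_5 = -2/15; a_6 = 13/360


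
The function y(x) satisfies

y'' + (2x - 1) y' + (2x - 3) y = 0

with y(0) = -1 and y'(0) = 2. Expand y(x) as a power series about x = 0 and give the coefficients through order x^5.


Ansatz: y(x) = sum_{n>=0} a_n x^n, so y'(x) = sum_{n>=1} n a_n x^(n-1) and y''(x) = sum_{n>=2} n(n-1) a_n x^(n-2).
Substitute into P(x) y'' + Q(x) y' + R(x) y = 0 with P(x) = 1, Q(x) = 2x - 1, R(x) = 2x - 3, and match powers of x.
Initial conditions: a_0 = -1, a_1 = 2.
Setting the coefficient of each power of x to zero and solving order by order (substituting the coefficients already found):
  x^0: 2 a_2 - a_1 - 3 a_0 = 0  ->  2 a_2 = a_1 + 3 a_0 = -1  ->  a_2 = -1/2
  x^1: 6 a_3 - 2 a_2 - a_1 + 2 a_0 = 0  ->  6 a_3 = 2 a_2 + a_1 - 2 a_0 = 3  ->  a_3 = 1/2
  x^2: 12 a_4 - 3 a_3 + a_2 + 2 a_1 = 0  ->  12 a_4 = 3 a_3 - a_2 - 2 a_1 = -2  ->  a_4 = -1/6
  x^3: 20 a_5 - 4 a_4 + 3 a_3 + 2 a_2 = 0  ->  20 a_5 = 4 a_4 - 3 a_3 - 2 a_2 = -7/6  ->  a_5 = -7/120
Truncated series: y(x) = -1 + 2 x - (1/2) x^2 + (1/2) x^3 - (1/6) x^4 - (7/120) x^5 + O(x^6).

a_0 = -1; a_1 = 2; a_2 = -1/2; a_3 = 1/2; a_4 = -1/6; a_5 = -7/120


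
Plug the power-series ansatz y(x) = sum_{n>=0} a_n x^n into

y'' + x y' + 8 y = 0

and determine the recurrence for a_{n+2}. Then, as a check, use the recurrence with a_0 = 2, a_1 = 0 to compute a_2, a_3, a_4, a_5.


Substitute y = sum_n a_n x^n.
y''(x) has coefficient (n+2)(n+1) a_{n+2} at x^n;
x y'(x) has coefficient n a_n at x^n (shift);
8 y(x) has coefficient 8 a_n at x^n.
Matching x^n: (n+2)(n+1) a_{n+2} + (n + 8) a_n = 0.
Thus a_{n+2} = (-n - 8) / ((n+1)(n+2)) * a_n.

Check with a_0 = 2, a_1 = 0 (apply the recurrence for n = 0, 1, 2, 3): a_0 = 2, a_1 = 0, a_2 = -8, a_3 = 0, a_4 = 20/3, a_5 = 0.

a_(n+2) = (-n - 8) / ((n+1)(n+2)) * a_n; check: a_0 = 2, a_1 = 0, a_2 = -8, a_3 = 0, a_4 = 20/3, a_5 = 0


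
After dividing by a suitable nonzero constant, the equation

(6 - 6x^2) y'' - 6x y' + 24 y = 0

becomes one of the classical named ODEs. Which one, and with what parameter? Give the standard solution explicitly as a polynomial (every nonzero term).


All three coefficients share the factor 6; dividing through by 6 gives  (1 - x^2) y'' - x y' + 4 y = 0.
This matches the Chebyshev equation (1 - x^2) y'' - x y' + n^2 y = 0 (note the -x y' term, not -2x y') with n^2 = 4, so n = 2; the polynomial solution is T_2(x).
With y = sum_k a_k x^k, matching x^k gives (k+2)(k+1) a_{k+2} = (k^2 - n^2) a_k = (k - 2)(k + 2) a_k. The right side vanishes at k = 2, so the series with the parity of 2 terminates at degree 2.
Standard normalization: leading coefficient of T_n is 2^(n-1), so a_2 = 2^1 = 2. Work downward with a_k = (k+1)(k+2) a_{k+2} / ((k - 2)(k + 2)):
  a_0 = (1)(2)(2) / ((0 - 2)(0 + 2)) = 4/(-4) = -1
Hence T_2(x) = 2 x^2 - 1.

T_2(x); series = 2 x^2 - 1


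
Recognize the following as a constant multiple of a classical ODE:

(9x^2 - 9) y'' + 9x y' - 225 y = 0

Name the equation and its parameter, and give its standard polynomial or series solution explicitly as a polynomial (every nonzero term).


All three coefficients share the factor -9; dividing through by -9 gives  (1 - x^2) y'' - x y' + 25 y = 0.
This matches the Chebyshev equation (1 - x^2) y'' - x y' + n^2 y = 0 (note the -x y' term, not -2x y') with n^2 = 25, so n = 5; the polynomial solution is T_5(x).
With y = sum_k a_k x^k, matching x^k gives (k+2)(k+1) a_{k+2} = (k^2 - n^2) a_k = (k - 5)(k + 5) a_k. The right side vanishes at k = 5, so the series with the parity of 5 terminates at degree 5.
Standard normalization: leading coefficient of T_n is 2^(n-1), so a_5 = 2^4 = 16. Work downward with a_k = (k+1)(k+2) a_{k+2} / ((k - 5)(k + 5)):
  a_3 = (4)(5)(16) / ((3 - 5)(3 + 5)) = 320/(-16) = -20
  a_1 = (2)(3)(-20) / ((1 - 5)(1 + 5)) = -120/(-24) = 5
Hence T_5(x) = 16 x^5 - 20 x^3 + 5 x.

T_5(x); series = 16 x^5 - 20 x^3 + 5 x


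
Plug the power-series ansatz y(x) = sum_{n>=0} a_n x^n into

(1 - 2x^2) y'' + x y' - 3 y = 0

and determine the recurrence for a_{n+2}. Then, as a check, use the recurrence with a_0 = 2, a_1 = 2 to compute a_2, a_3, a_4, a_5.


Substitute y = sum_n a_n x^n.
(1 - 2 x^2) y'' contributes (n+2)(n+1) a_{n+2} - 2 n(n-1) a_n at x^n.
x y'(x) contributes n a_n at x^n.
-3 y(x) contributes -3 a_n at x^n.
Matching x^n: (n+2)(n+1) a_{n+2} + (-2 n(n-1) + n - 3) a_n = 0.
Thus a_{n+2} = (2 n(n-1) - n + 3) / ((n+1)(n+2)) * a_n.

Check with a_0 = 2, a_1 = 2 (apply the recurrence for n = 0, 1, 2, 3): a_0 = 2, a_1 = 2, a_2 = 3, a_3 = 2/3, a_4 = 5/4, a_5 = 2/5.

a_(n+2) = (2 n(n-1) - n + 3) / ((n+1)(n+2)) * a_n; check: a_0 = 2, a_1 = 2, a_2 = 3, a_3 = 2/3, a_4 = 5/4, a_5 = 2/5


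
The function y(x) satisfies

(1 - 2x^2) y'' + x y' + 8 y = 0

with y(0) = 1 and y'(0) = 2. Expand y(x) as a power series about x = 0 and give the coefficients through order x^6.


Ansatz: y(x) = sum_{n>=0} a_n x^n, so y'(x) = sum_{n>=1} n a_n x^(n-1) and y''(x) = sum_{n>=2} n(n-1) a_n x^(n-2).
Substitute into P(x) y'' + Q(x) y' + R(x) y = 0 with P(x) = 1 - 2x^2, Q(x) = x, R(x) = 8, and match powers of x.
Initial conditions: a_0 = 1, a_1 = 2.
Setting the coefficient of each power of x to zero and solving order by order (substituting the coefficients already found):
  x^0: 2 a_2 + 8 a_0 = 0  ->  2 a_2 = -8 a_0 = -8  ->  a_2 = -4
  x^1: 6 a_3 + 9 a_1 = 0  ->  6 a_3 = -9 a_1 = -18  ->  a_3 = -3
  x^2: 12 a_4 + 6 a_2 = 0  ->  12 a_4 = -6 a_2 = 24  ->  a_4 = 2
  x^3: 20 a_5 - a_3 = 0  ->  20 a_5 = a_3 = -3  ->  a_5 = -3/20
  x^4: 30 a_6 - 12 a_4 = 0  ->  30 a_6 = 12 a_4 = 24  ->  a_6 = 4/5
Truncated series: y(x) = 1 + 2 x - 4 x^2 - 3 x^3 + 2 x^4 - (3/20) x^5 + (4/5) x^6 + O(x^7).

a_0 = 1; a_1 = 2; a_2 = -4; a_3 = -3; a_4 = 2; a_5 = -3/20; a_6 = 4/5


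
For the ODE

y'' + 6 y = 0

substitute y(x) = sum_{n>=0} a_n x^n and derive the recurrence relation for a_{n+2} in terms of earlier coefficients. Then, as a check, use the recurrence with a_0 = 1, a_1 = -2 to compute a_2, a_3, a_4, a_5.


Substitute y = sum_n a_n x^n into y'' + (const) y = 0.
y''(x) = sum_{n>=0} (n+2)(n+1) a_{n+2} x^n.
The ODE becomes sum_n [(n+2)(n+1) a_{n+2} + 6 a_n] x^n = 0.
Setting each coefficient to zero gives the recurrence:
  (n+2)(n+1) a_{n+2} + 6 a_n = 0,
  a_{n+2} = -6 / ((n+1)(n+2)) a_n.

Check with a_0 = 1, a_1 = -2 (apply the recurrence for n = 0, 1, 2, 3): a_0 = 1, a_1 = -2, a_2 = -3, a_3 = 2, a_4 = 3/2, a_5 = -3/5.

a_{n+2} = -6/((n+1)(n+2)) * a_n; check: a_0 = 1, a_1 = -2, a_2 = -3, a_3 = 2, a_4 = 3/2, a_5 = -3/5


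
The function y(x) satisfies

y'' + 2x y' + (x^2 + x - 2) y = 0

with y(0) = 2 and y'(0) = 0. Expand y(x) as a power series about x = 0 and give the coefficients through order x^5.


Ansatz: y(x) = sum_{n>=0} a_n x^n, so y'(x) = sum_{n>=1} n a_n x^(n-1) and y''(x) = sum_{n>=2} n(n-1) a_n x^(n-2).
Substitute into P(x) y'' + Q(x) y' + R(x) y = 0 with P(x) = 1, Q(x) = 2x, R(x) = x^2 + x - 2, and match powers of x.
Initial conditions: a_0 = 2, a_1 = 0.
Setting the coefficient of each power of x to zero and solving order by order (substituting the coefficients already found):
  x^0: 2 a_2 - 2 a_0 = 0  ->  2 a_2 = 2 a_0 = 4  ->  a_2 = 2
  x^1: 6 a_3 + a_0 = 0  ->  6 a_3 = -a_0 = -2  ->  a_3 = -1/3
  x^2: 12 a_4 + 2 a_2 + a_1 + a_0 = 0  ->  12 a_4 = -2 a_2 - a_1 - a_0 = -6  ->  a_4 = -1/2
  x^3: 20 a_5 + 4 a_3 + a_2 + a_1 = 0  ->  20 a_5 = -4 a_3 - a_2 - a_1 = -2/3  ->  a_5 = -1/30
Truncated series: y(x) = 2 + 2 x^2 - (1/3) x^3 - (1/2) x^4 - (1/30) x^5 + O(x^6).

a_0 = 2; a_1 = 0; a_2 = 2; a_3 = -1/3; a_4 = -1/2; a_5 = -1/30


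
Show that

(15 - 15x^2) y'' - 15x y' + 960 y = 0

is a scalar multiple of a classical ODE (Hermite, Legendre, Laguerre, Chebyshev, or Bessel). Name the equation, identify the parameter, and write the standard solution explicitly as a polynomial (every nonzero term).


All three coefficients share the factor 15; dividing through by 15 gives  (1 - x^2) y'' - x y' + 64 y = 0.
This matches the Chebyshev equation (1 - x^2) y'' - x y' + n^2 y = 0 (note the -x y' term, not -2x y') with n^2 = 64, so n = 8; the polynomial solution is T_8(x).
With y = sum_k a_k x^k, matching x^k gives (k+2)(k+1) a_{k+2} = (k^2 - n^2) a_k = (k - 8)(k + 8) a_k. The right side vanishes at k = 8, so the series with the parity of 8 terminates at degree 8.
Standard normalization: leading coefficient of T_n is 2^(n-1), so a_8 = 2^7 = 128. Work downward with a_k = (k+1)(k+2) a_{k+2} / ((k - 8)(k + 8)):
  a_6 = (7)(8)(128) / ((6 - 8)(6 + 8)) = 7168/(-28) = -256
  a_4 = (5)(6)(-256) / ((4 - 8)(4 + 8)) = -7680/(-48) = 160
  a_2 = (3)(4)(160) / ((2 - 8)(2 + 8)) = 1920/(-60) = -32
  a_0 = (1)(2)(-32) / ((0 - 8)(0 + 8)) = -64/(-64) = 1
Hence T_8(x) = 128 x^8 - 256 x^6 + 160 x^4 - 32 x^2 + 1.

T_8(x); series = 128 x^8 - 256 x^6 + 160 x^4 - 32 x^2 + 1


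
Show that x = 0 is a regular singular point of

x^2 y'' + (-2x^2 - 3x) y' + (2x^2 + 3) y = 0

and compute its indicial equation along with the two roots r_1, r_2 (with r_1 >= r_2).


Divide by x^2 to reach normal form y'' + P_1(x) y' + P_2(x) y = 0 with P_1(x) = -2 - 3/x and P_2(x) = 2 + 3/x^2.
x = 0 is a singular point because the y'-coefficient -2 - 3/x has a pole at x = 0 and the y-coefficient 2 + 3/x^2 has a pole at x = 0.
It is a regular singular point because x P_1(x) = p(x) = -2x - 3 and x^2 P_2(x) = q(x) = 2x^2 + 3 are polynomials, hence analytic at x = 0.
p(0) = -3,  q(0) = 3.
Indicial equation: r(r-1) + p(0) r + q(0) = 0, i.e. r^2 + (p(0) - 1) r + q(0) = 0, i.e. r^2 - 4 r + 3 = 0.
Discriminant: (-4)^2 - 4(3) = 4, so r = (4 ± 2)/2.
Solving: r_1 = 3, r_2 = 1.

indicial: r^2 - 4 r + 3 = 0; roots r_1 = 3, r_2 = 1


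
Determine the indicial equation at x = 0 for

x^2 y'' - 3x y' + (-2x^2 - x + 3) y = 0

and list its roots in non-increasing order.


Divide by x^2 to reach normal form y'' + P_1(x) y' + P_2(x) y = 0 with P_1(x) = -3/x and P_2(x) = -2 - 1/x + 3/x^2.
x = 0 is a singular point because the y'-coefficient -3/x has a pole at x = 0 and the y-coefficient -2 - 1/x + 3/x^2 has a pole at x = 0.
It is a regular singular point because x P_1(x) = p(x) = -3 and x^2 P_2(x) = q(x) = -2x^2 - x + 3 are polynomials, hence analytic at x = 0.
p(0) = -3,  q(0) = 3.
Indicial equation: r(r-1) + p(0) r + q(0) = 0, i.e. r^2 + (p(0) - 1) r + q(0) = 0, i.e. r^2 - 4 r + 3 = 0.
Discriminant: (-4)^2 - 4(3) = 4, so r = (4 ± 2)/2.
Solving: r_1 = 3, r_2 = 1.

indicial: r^2 - 4 r + 3 = 0; roots r_1 = 3, r_2 = 1


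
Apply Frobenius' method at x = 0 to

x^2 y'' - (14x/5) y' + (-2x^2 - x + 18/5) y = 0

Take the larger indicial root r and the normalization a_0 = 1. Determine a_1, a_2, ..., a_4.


Write in Frobenius form y'' + (p(x)/x) y' + (q(x)/x^2) y = 0:
  p(x) = -14/5,  q(x) = -2x^2 - x + 18/5.
Indicial equation: r(r-1) + (-14/5) r + (18/5) = 0 -> roots r_1 = 2, r_2 = 9/5.
Take r = r_1 = 2. Let y(x) = x^r sum_{n>=0} a_n x^n with a_0 = 1.
Substitute y = x^r sum a_n x^n and match x^{r+n}. The recurrence is
  D(n) a_n - 1 a_{n-1} - 2 a_{n-2} = 0,  where D(n) = (r+n)(r+n-1) + (-14/5)(r+n) + (18/5).
  a_n = [1 a_{n-1} + 2 a_{n-2}] / D(n).
Since the indicial polynomial factors as (r - r_1)(r - r_2), D(n) = (r_1 + n - r_1)(r_1 + n - r_2) = n(n + 1/5).
Evaluating step by step (a_0 = 1):
  n = 1: D(1) = 1(1 + 1/5) = 6/5; numerator = 1(1) = 1; a_1 = (1)/(6/5) = 5/6
  n = 2: D(2) = 2(2 + 1/5) = 22/5; numerator = 1(5/6) + 2(1) = 17/6; a_2 = (17/6)/(22/5) = 85/132
  n = 3: D(3) = 3(3 + 1/5) = 48/5; numerator = 1(85/132) + 2(5/6) = 305/132; a_3 = (305/132)/(48/5) = 1525/6336
  n = 4: D(4) = 4(4 + 1/5) = 84/5; numerator = 1(1525/6336) + 2(85/132) = 9685/6336; a_4 = (9685/6336)/(84/5) = 48425/532224

r = 2; a_0 = 1; a_1 = 5/6; a_2 = 85/132; a_3 = 1525/6336; a_4 = 48425/532224


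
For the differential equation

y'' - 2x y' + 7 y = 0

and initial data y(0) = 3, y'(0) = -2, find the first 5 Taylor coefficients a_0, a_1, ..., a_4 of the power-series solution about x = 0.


Ansatz: y(x) = sum_{n>=0} a_n x^n, so y'(x) = sum_{n>=1} n a_n x^(n-1) and y''(x) = sum_{n>=2} n(n-1) a_n x^(n-2).
Substitute into P(x) y'' + Q(x) y' + R(x) y = 0 with P(x) = 1, Q(x) = -2x, R(x) = 7, and match powers of x.
Initial conditions: a_0 = 3, a_1 = -2.
Setting the coefficient of each power of x to zero and solving order by order (substituting the coefficients already found):
  x^0: 2 a_2 + 7 a_0 = 0  ->  2 a_2 = -7 a_0 = -21  ->  a_2 = -21/2
  x^1: 6 a_3 + 5 a_1 = 0  ->  6 a_3 = -5 a_1 = 10  ->  a_3 = 5/3
  x^2: 12 a_4 + 3 a_2 = 0  ->  12 a_4 = -3 a_2 = 63/2  ->  a_4 = 21/8
Truncated series: y(x) = 3 - 2 x - (21/2) x^2 + (5/3) x^3 + (21/8) x^4 + O(x^5).

a_0 = 3; a_1 = -2; a_2 = -21/2; a_3 = 5/3; a_4 = 21/8


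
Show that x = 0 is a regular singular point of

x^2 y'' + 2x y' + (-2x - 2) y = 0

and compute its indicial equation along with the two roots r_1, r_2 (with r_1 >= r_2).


Divide by x^2 to reach normal form y'' + P_1(x) y' + P_2(x) y = 0 with P_1(x) = 2/x and P_2(x) = -2/x - 2/x^2.
x = 0 is a singular point because the y'-coefficient 2/x has a pole at x = 0 and the y-coefficient -2/x - 2/x^2 has a pole at x = 0.
It is a regular singular point because x P_1(x) = p(x) = 2 and x^2 P_2(x) = q(x) = -2x - 2 are polynomials, hence analytic at x = 0.
p(0) = 2,  q(0) = -2.
Indicial equation: r(r-1) + p(0) r + q(0) = 0, i.e. r^2 + (p(0) - 1) r + q(0) = 0, i.e. r^2 + 1 r - 2 = 0.
Discriminant: (1)^2 - 4(-2) = 9, so r = (-1 ± 3)/2.
Solving: r_1 = 1, r_2 = -2.

indicial: r^2 + 1 r - 2 = 0; roots r_1 = 1, r_2 = -2


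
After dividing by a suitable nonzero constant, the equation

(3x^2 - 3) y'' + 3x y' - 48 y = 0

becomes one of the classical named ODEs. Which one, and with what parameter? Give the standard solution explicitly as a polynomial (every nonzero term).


All three coefficients share the factor -3; dividing through by -3 gives  (1 - x^2) y'' - x y' + 16 y = 0.
This matches the Chebyshev equation (1 - x^2) y'' - x y' + n^2 y = 0 (note the -x y' term, not -2x y') with n^2 = 16, so n = 4; the polynomial solution is T_4(x).
With y = sum_k a_k x^k, matching x^k gives (k+2)(k+1) a_{k+2} = (k^2 - n^2) a_k = (k - 4)(k + 4) a_k. The right side vanishes at k = 4, so the series with the parity of 4 terminates at degree 4.
Standard normalization: leading coefficient of T_n is 2^(n-1), so a_4 = 2^3 = 8. Work downward with a_k = (k+1)(k+2) a_{k+2} / ((k - 4)(k + 4)):
  a_2 = (3)(4)(8) / ((2 - 4)(2 + 4)) = 96/(-12) = -8
  a_0 = (1)(2)(-8) / ((0 - 4)(0 + 4)) = -16/(-16) = 1
Hence T_4(x) = 8 x^4 - 8 x^2 + 1.

T_4(x); series = 8 x^4 - 8 x^2 + 1


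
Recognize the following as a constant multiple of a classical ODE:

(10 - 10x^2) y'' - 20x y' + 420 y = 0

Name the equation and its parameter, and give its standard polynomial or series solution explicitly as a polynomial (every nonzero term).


All three coefficients share the factor 10; dividing through by 10 gives  (1 - x^2) y'' - 2x y' + 42 y = 0.
This matches the Legendre equation (1 - x^2) y'' - 2x y' + n(n+1) y = 0 (note the -2x y' term) with n(n+1) = 42, so n = 6; the polynomial solution is P_6(x).
With y = sum_k a_k x^k, matching x^k gives (k+2)(k+1) a_{k+2} = [k(k+1) - n(n+1)] a_k = (k - 6)(k + 7) a_k. The right side vanishes at k = 6, so the series with the parity of 6 terminates at degree 6.
Standard normalization (P_n(1) = 1): leading coefficient (2n)!/(2^n (n!)^2) = 479001600/(64*518400) = 231/16, so a_6 = 231/16. Work downward with a_k = (k+1)(k+2) a_{k+2} / ((k - 6)(k + 7)):
  a_4 = (5)(6)(231/16) / ((4 - 6)(4 + 7)) = (3465/8)/(-22) = -315/16
  a_2 = (3)(4)(-315/16) / ((2 - 6)(2 + 7)) = (-945/4)/(-36) = 105/16
  a_0 = (1)(2)(105/16) / ((0 - 6)(0 + 7)) = (105/8)/(-42) = -5/16
Hence P_6(x) = 231 x^6/16 - 315 x^4/16 + 105 x^2/16 - 5/16.

P_6(x); series = 231 x^6/16 - 315 x^4/16 + 105 x^2/16 - 5/16


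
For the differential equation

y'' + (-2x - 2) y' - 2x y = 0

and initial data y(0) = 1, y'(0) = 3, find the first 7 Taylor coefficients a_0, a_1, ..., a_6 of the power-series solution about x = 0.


Ansatz: y(x) = sum_{n>=0} a_n x^n, so y'(x) = sum_{n>=1} n a_n x^(n-1) and y''(x) = sum_{n>=2} n(n-1) a_n x^(n-2).
Substitute into P(x) y'' + Q(x) y' + R(x) y = 0 with P(x) = 1, Q(x) = -2x - 2, R(x) = -2x, and match powers of x.
Initial conditions: a_0 = 1, a_1 = 3.
Setting the coefficient of each power of x to zero and solving order by order (substituting the coefficients already found):
  x^0: 2 a_2 - 2 a_1 = 0  ->  2 a_2 = 2 a_1 = 6  ->  a_2 = 3
  x^1: 6 a_3 - 4 a_2 - 2 a_1 - 2 a_0 = 0  ->  6 a_3 = 4 a_2 + 2 a_1 + 2 a_0 = 20  ->  a_3 = 10/3
  x^2: 12 a_4 - 6 a_3 - 4 a_2 - 2 a_1 = 0  ->  12 a_4 = 6 a_3 + 4 a_2 + 2 a_1 = 38  ->  a_4 = 19/6
  x^3: 20 a_5 - 8 a_4 - 6 a_3 - 2 a_2 = 0  ->  20 a_5 = 8 a_4 + 6 a_3 + 2 a_2 = 154/3  ->  a_5 = 77/30
  x^4: 30 a_6 - 10 a_5 - 8 a_4 - 2 a_3 = 0  ->  30 a_6 = 10 a_5 + 8 a_4 + 2 a_3 = 173/3  ->  a_6 = 173/90
Truncated series: y(x) = 1 + 3 x + 3 x^2 + (10/3) x^3 + (19/6) x^4 + (77/30) x^5 + (173/90) x^6 + O(x^7).

a_0 = 1; a_1 = 3; a_2 = 3; a_3 = 10/3; a_4 = 19/6; a_5 = 77/30; a_6 = 173/90


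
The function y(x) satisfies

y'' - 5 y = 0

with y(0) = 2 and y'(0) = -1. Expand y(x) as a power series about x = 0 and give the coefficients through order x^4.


Ansatz: y(x) = sum_{n>=0} a_n x^n, so y'(x) = sum_{n>=1} n a_n x^(n-1) and y''(x) = sum_{n>=2} n(n-1) a_n x^(n-2).
Substitute into P(x) y'' + Q(x) y' + R(x) y = 0 with P(x) = 1, Q(x) = 0, R(x) = -5, and match powers of x.
Initial conditions: a_0 = 2, a_1 = -1.
Setting the coefficient of each power of x to zero and solving order by order (substituting the coefficients already found):
  x^0: 2 a_2 - 5 a_0 = 0  ->  2 a_2 = 5 a_0 = 10  ->  a_2 = 5
  x^1: 6 a_3 - 5 a_1 = 0  ->  6 a_3 = 5 a_1 = -5  ->  a_3 = -5/6
  x^2: 12 a_4 - 5 a_2 = 0  ->  12 a_4 = 5 a_2 = 25  ->  a_4 = 25/12
Truncated series: y(x) = 2 - x + 5 x^2 - (5/6) x^3 + (25/12) x^4 + O(x^5).

a_0 = 2; a_1 = -1; a_2 = 5; a_3 = -5/6; a_4 = 25/12


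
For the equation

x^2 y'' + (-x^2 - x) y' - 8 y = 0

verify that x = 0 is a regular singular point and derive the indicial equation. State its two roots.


Divide by x^2 to reach normal form y'' + P_1(x) y' + P_2(x) y = 0 with P_1(x) = -1 - 1/x and P_2(x) = -8/x^2.
x = 0 is a singular point because the y'-coefficient -1 - 1/x has a pole at x = 0 and the y-coefficient -8/x^2 has a pole at x = 0.
It is a regular singular point because x P_1(x) = p(x) = -x - 1 and x^2 P_2(x) = q(x) = -8 are polynomials, hence analytic at x = 0.
p(0) = -1,  q(0) = -8.
Indicial equation: r(r-1) + p(0) r + q(0) = 0, i.e. r^2 + (p(0) - 1) r + q(0) = 0, i.e. r^2 - 2 r - 8 = 0.
Discriminant: (-2)^2 - 4(-8) = 36, so r = (2 ± 6)/2.
Solving: r_1 = 4, r_2 = -2.

indicial: r^2 - 2 r - 8 = 0; roots r_1 = 4, r_2 = -2


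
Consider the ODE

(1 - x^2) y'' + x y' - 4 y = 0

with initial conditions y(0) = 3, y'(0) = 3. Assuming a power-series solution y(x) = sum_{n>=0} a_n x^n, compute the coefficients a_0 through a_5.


Ansatz: y(x) = sum_{n>=0} a_n x^n, so y'(x) = sum_{n>=1} n a_n x^(n-1) and y''(x) = sum_{n>=2} n(n-1) a_n x^(n-2).
Substitute into P(x) y'' + Q(x) y' + R(x) y = 0 with P(x) = 1 - x^2, Q(x) = x, R(x) = -4, and match powers of x.
Initial conditions: a_0 = 3, a_1 = 3.
Setting the coefficient of each power of x to zero and solving order by order (substituting the coefficients already found):
  x^0: 2 a_2 - 4 a_0 = 0  ->  2 a_2 = 4 a_0 = 12  ->  a_2 = 6
  x^1: 6 a_3 - 3 a_1 = 0  ->  6 a_3 = 3 a_1 = 9  ->  a_3 = 3/2
  x^2: 12 a_4 - 4 a_2 = 0  ->  12 a_4 = 4 a_2 = 24  ->  a_4 = 2
  x^3: 20 a_5 - 7 a_3 = 0  ->  20 a_5 = 7 a_3 = 21/2  ->  a_5 = 21/40
Truncated series: y(x) = 3 + 3 x + 6 x^2 + (3/2) x^3 + 2 x^4 + (21/40) x^5 + O(x^6).

a_0 = 3; a_1 = 3; a_2 = 6; a_3 = 3/2; a_4 = 2; a_5 = 21/40


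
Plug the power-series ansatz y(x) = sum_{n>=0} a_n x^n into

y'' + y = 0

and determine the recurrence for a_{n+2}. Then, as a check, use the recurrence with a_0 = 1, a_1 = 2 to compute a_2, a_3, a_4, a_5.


Substitute y = sum_n a_n x^n into y'' + (const) y = 0.
y''(x) = sum_{n>=0} (n+2)(n+1) a_{n+2} x^n.
The ODE becomes sum_n [(n+2)(n+1) a_{n+2} + 1 a_n] x^n = 0.
Setting each coefficient to zero gives the recurrence:
  (n+2)(n+1) a_{n+2} + 1 a_n = 0,
  a_{n+2} = -1 / ((n+1)(n+2)) a_n.

Check with a_0 = 1, a_1 = 2 (apply the recurrence for n = 0, 1, 2, 3): a_0 = 1, a_1 = 2, a_2 = -1/2, a_3 = -1/3, a_4 = 1/24, a_5 = 1/60.

a_{n+2} = -1/((n+1)(n+2)) * a_n; check: a_0 = 1, a_1 = 2, a_2 = -1/2, a_3 = -1/3, a_4 = 1/24, a_5 = 1/60


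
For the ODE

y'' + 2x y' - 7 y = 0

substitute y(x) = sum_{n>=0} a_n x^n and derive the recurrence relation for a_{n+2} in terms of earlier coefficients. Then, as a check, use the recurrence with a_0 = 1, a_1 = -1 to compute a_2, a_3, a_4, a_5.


Substitute y = sum_n a_n x^n.
y''(x) has coefficient (n+2)(n+1) a_{n+2} at x^n;
2 x y'(x) has coefficient 2 n a_n at x^n (shift);
-7 y(x) has coefficient -7 a_n at x^n.
Matching x^n: (n+2)(n+1) a_{n+2} + (2n - 7) a_n = 0.
Thus a_{n+2} = (-2n + 7) / ((n+1)(n+2)) * a_n.

Check with a_0 = 1, a_1 = -1 (apply the recurrence for n = 0, 1, 2, 3): a_0 = 1, a_1 = -1, a_2 = 7/2, a_3 = -5/6, a_4 = 7/8, a_5 = -1/24.

a_(n+2) = (-2n + 7) / ((n+1)(n+2)) * a_n; check: a_0 = 1, a_1 = -1, a_2 = 7/2, a_3 = -5/6, a_4 = 7/8, a_5 = -1/24


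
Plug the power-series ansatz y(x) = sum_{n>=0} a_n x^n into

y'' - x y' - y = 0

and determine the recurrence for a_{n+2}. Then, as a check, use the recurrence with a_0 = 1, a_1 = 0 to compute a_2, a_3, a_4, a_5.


Substitute y = sum_n a_n x^n.
y''(x) has coefficient (n+2)(n+1) a_{n+2} at x^n;
-x y'(x) has coefficient -n a_n at x^n (shift);
-y(x) has coefficient -1 a_n at x^n.
Matching x^n: (n+2)(n+1) a_{n+2} + (-n - 1) a_n = 0.
Thus a_{n+2} = (n + 1) / ((n+1)(n+2)) * a_n.

Check with a_0 = 1, a_1 = 0 (apply the recurrence for n = 0, 1, 2, 3): a_0 = 1, a_1 = 0, a_2 = 1/2, a_3 = 0, a_4 = 1/8, a_5 = 0.

a_(n+2) = (n + 1) / ((n+1)(n+2)) * a_n; check: a_0 = 1, a_1 = 0, a_2 = 1/2, a_3 = 0, a_4 = 1/8, a_5 = 0


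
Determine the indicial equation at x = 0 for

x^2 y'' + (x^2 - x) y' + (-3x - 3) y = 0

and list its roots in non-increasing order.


Divide by x^2 to reach normal form y'' + P_1(x) y' + P_2(x) y = 0 with P_1(x) = 1 - 1/x and P_2(x) = -3/x - 3/x^2.
x = 0 is a singular point because the y'-coefficient 1 - 1/x has a pole at x = 0 and the y-coefficient -3/x - 3/x^2 has a pole at x = 0.
It is a regular singular point because x P_1(x) = p(x) = x - 1 and x^2 P_2(x) = q(x) = -3x - 3 are polynomials, hence analytic at x = 0.
p(0) = -1,  q(0) = -3.
Indicial equation: r(r-1) + p(0) r + q(0) = 0, i.e. r^2 + (p(0) - 1) r + q(0) = 0, i.e. r^2 - 2 r - 3 = 0.
Discriminant: (-2)^2 - 4(-3) = 16, so r = (2 ± 4)/2.
Solving: r_1 = 3, r_2 = -1.

indicial: r^2 - 2 r - 3 = 0; roots r_1 = 3, r_2 = -1


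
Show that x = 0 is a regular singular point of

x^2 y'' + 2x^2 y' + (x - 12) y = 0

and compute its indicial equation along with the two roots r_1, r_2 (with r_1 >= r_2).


Divide by x^2 to reach normal form y'' + P_1(x) y' + P_2(x) y = 0 with P_1(x) = 2 and P_2(x) = 1/x - 12/x^2.
x = 0 is a singular point because the y-coefficient 1/x - 12/x^2 has a pole at x = 0.
It is a regular singular point because x P_1(x) = p(x) = 2x and x^2 P_2(x) = q(x) = x - 12 are polynomials, hence analytic at x = 0.
p(0) = 0,  q(0) = -12.
Indicial equation: r(r-1) + p(0) r + q(0) = 0, i.e. r^2 + (p(0) - 1) r + q(0) = 0, i.e. r^2 - 1 r - 12 = 0.
Discriminant: (-1)^2 - 4(-12) = 49, so r = (1 ± 7)/2.
Solving: r_1 = 4, r_2 = -3.

indicial: r^2 - 1 r - 12 = 0; roots r_1 = 4, r_2 = -3


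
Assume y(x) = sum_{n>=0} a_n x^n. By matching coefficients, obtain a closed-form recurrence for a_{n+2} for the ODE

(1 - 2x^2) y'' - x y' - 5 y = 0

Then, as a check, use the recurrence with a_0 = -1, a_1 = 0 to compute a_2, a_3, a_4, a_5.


Substitute y = sum_n a_n x^n.
(1 - 2 x^2) y'' contributes (n+2)(n+1) a_{n+2} - 2 n(n-1) a_n at x^n.
-x y'(x) contributes -n a_n at x^n.
-5 y(x) contributes -5 a_n at x^n.
Matching x^n: (n+2)(n+1) a_{n+2} + (-2 n(n-1) - n - 5) a_n = 0.
Thus a_{n+2} = (2 n(n-1) + n + 5) / ((n+1)(n+2)) * a_n.

Check with a_0 = -1, a_1 = 0 (apply the recurrence for n = 0, 1, 2, 3): a_0 = -1, a_1 = 0, a_2 = -5/2, a_3 = 0, a_4 = -55/24, a_5 = 0.

a_(n+2) = (2 n(n-1) + n + 5) / ((n+1)(n+2)) * a_n; check: a_0 = -1, a_1 = 0, a_2 = -5/2, a_3 = 0, a_4 = -55/24, a_5 = 0


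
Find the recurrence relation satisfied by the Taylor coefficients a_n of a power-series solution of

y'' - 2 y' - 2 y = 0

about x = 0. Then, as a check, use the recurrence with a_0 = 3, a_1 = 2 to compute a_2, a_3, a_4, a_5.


Substitute y = sum_n a_n x^n.
y''(x) has coefficient (n+2)(n+1) a_{n+2} at x^n;
-2 y'(x) has coefficient -2 (n+1) a_{n+1} at x^n;
-2 y(x) has coefficient -2 a_n at x^n.
Matching x^n: (n+2)(n+1) a_{n+2} - 2 (n+1) a_{n+1} - 2 a_n = 0.
Thus a_{n+2} = [2 (n+1) a_{n+1} + 2 a_n] / ((n+1)(n+2)).

Check with a_0 = 3, a_1 = 2 (apply the recurrence for n = 0, 1, 2, 3): a_0 = 3, a_1 = 2, a_2 = 5, a_3 = 4, a_4 = 17/6, a_5 = 23/15.

a_(n+2) = [2 (n+1) a_(n+1) + 2 a_n] / ((n+1)(n+2)); check: a_0 = 3, a_1 = 2, a_2 = 5, a_3 = 4, a_4 = 17/6, a_5 = 23/15


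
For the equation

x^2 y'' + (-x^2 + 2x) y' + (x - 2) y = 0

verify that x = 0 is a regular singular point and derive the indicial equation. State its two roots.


Divide by x^2 to reach normal form y'' + P_1(x) y' + P_2(x) y = 0 with P_1(x) = -1 + 2/x and P_2(x) = 1/x - 2/x^2.
x = 0 is a singular point because the y'-coefficient -1 + 2/x has a pole at x = 0 and the y-coefficient 1/x - 2/x^2 has a pole at x = 0.
It is a regular singular point because x P_1(x) = p(x) = 2 - x and x^2 P_2(x) = q(x) = x - 2 are polynomials, hence analytic at x = 0.
p(0) = 2,  q(0) = -2.
Indicial equation: r(r-1) + p(0) r + q(0) = 0, i.e. r^2 + (p(0) - 1) r + q(0) = 0, i.e. r^2 + 1 r - 2 = 0.
Discriminant: (1)^2 - 4(-2) = 9, so r = (-1 ± 3)/2.
Solving: r_1 = 1, r_2 = -2.

indicial: r^2 + 1 r - 2 = 0; roots r_1 = 1, r_2 = -2


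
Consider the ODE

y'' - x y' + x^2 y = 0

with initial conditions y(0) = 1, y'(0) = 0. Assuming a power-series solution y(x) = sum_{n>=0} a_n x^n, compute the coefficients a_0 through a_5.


Ansatz: y(x) = sum_{n>=0} a_n x^n, so y'(x) = sum_{n>=1} n a_n x^(n-1) and y''(x) = sum_{n>=2} n(n-1) a_n x^(n-2).
Substitute into P(x) y'' + Q(x) y' + R(x) y = 0 with P(x) = 1, Q(x) = -x, R(x) = x^2, and match powers of x.
Initial conditions: a_0 = 1, a_1 = 0.
Setting the coefficient of each power of x to zero and solving order by order (substituting the coefficients already found):
  x^0: 2 a_2 = 0  ->  a_2 = 0
  x^1: 6 a_3 - a_1 = 0  ->  6 a_3 = a_1 = 0  ->  a_3 = 0
  x^2: 12 a_4 - 2 a_2 + a_0 = 0  ->  12 a_4 = 2 a_2 - a_0 = -1  ->  a_4 = -1/12
  x^3: 20 a_5 - 3 a_3 + a_1 = 0  ->  20 a_5 = 3 a_3 - a_1 = 0  ->  a_5 = 0
Truncated series: y(x) = 1 - (1/12) x^4 + O(x^6).

a_0 = 1; a_1 = 0; a_2 = 0; a_3 = 0; a_4 = -1/12; a_5 = 0


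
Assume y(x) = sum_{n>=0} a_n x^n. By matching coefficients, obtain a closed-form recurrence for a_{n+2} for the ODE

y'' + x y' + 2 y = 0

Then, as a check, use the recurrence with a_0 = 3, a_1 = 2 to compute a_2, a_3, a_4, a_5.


Substitute y = sum_n a_n x^n.
y''(x) has coefficient (n+2)(n+1) a_{n+2} at x^n;
x y'(x) has coefficient n a_n at x^n (shift);
2 y(x) has coefficient 2 a_n at x^n.
Matching x^n: (n+2)(n+1) a_{n+2} + (n + 2) a_n = 0.
Thus a_{n+2} = (-n - 2) / ((n+1)(n+2)) * a_n.

Check with a_0 = 3, a_1 = 2 (apply the recurrence for n = 0, 1, 2, 3): a_0 = 3, a_1 = 2, a_2 = -3, a_3 = -1, a_4 = 1, a_5 = 1/4.

a_(n+2) = (-n - 2) / ((n+1)(n+2)) * a_n; check: a_0 = 3, a_1 = 2, a_2 = -3, a_3 = -1, a_4 = 1, a_5 = 1/4


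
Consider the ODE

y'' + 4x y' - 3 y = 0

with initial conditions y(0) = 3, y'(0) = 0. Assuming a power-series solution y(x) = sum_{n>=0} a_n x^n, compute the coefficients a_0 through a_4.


Ansatz: y(x) = sum_{n>=0} a_n x^n, so y'(x) = sum_{n>=1} n a_n x^(n-1) and y''(x) = sum_{n>=2} n(n-1) a_n x^(n-2).
Substitute into P(x) y'' + Q(x) y' + R(x) y = 0 with P(x) = 1, Q(x) = 4x, R(x) = -3, and match powers of x.
Initial conditions: a_0 = 3, a_1 = 0.
Setting the coefficient of each power of x to zero and solving order by order (substituting the coefficients already found):
  x^0: 2 a_2 - 3 a_0 = 0  ->  2 a_2 = 3 a_0 = 9  ->  a_2 = 9/2
  x^1: 6 a_3 + a_1 = 0  ->  6 a_3 = -a_1 = 0  ->  a_3 = 0
  x^2: 12 a_4 + 5 a_2 = 0  ->  12 a_4 = -5 a_2 = -45/2  ->  a_4 = -15/8
Truncated series: y(x) = 3 + (9/2) x^2 - (15/8) x^4 + O(x^5).

a_0 = 3; a_1 = 0; a_2 = 9/2; a_3 = 0; a_4 = -15/8


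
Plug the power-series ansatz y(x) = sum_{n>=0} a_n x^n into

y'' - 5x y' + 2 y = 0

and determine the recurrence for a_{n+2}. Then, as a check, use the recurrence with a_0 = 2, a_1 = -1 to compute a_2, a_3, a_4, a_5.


Substitute y = sum_n a_n x^n.
y''(x) has coefficient (n+2)(n+1) a_{n+2} at x^n;
-5 x y'(x) has coefficient -5 n a_n at x^n (shift);
2 y(x) has coefficient 2 a_n at x^n.
Matching x^n: (n+2)(n+1) a_{n+2} + (-5n + 2) a_n = 0.
Thus a_{n+2} = (5n - 2) / ((n+1)(n+2)) * a_n.

Check with a_0 = 2, a_1 = -1 (apply the recurrence for n = 0, 1, 2, 3): a_0 = 2, a_1 = -1, a_2 = -2, a_3 = -1/2, a_4 = -4/3, a_5 = -13/40.

a_(n+2) = (5n - 2) / ((n+1)(n+2)) * a_n; check: a_0 = 2, a_1 = -1, a_2 = -2, a_3 = -1/2, a_4 = -4/3, a_5 = -13/40


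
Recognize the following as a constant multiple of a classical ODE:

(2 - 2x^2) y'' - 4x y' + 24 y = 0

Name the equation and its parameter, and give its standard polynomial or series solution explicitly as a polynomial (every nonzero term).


All three coefficients share the factor 2; dividing through by 2 gives  (1 - x^2) y'' - 2x y' + 12 y = 0.
This matches the Legendre equation (1 - x^2) y'' - 2x y' + n(n+1) y = 0 (note the -2x y' term) with n(n+1) = 12, so n = 3; the polynomial solution is P_3(x).
With y = sum_k a_k x^k, matching x^k gives (k+2)(k+1) a_{k+2} = [k(k+1) - n(n+1)] a_k = (k - 3)(k + 4) a_k. The right side vanishes at k = 3, so the series with the parity of 3 terminates at degree 3.
Standard normalization (P_n(1) = 1): leading coefficient (2n)!/(2^n (n!)^2) = 720/(8*36) = 5/2, so a_3 = 5/2. Work downward with a_k = (k+1)(k+2) a_{k+2} / ((k - 3)(k + 4)):
  a_1 = (2)(3)(5/2) / ((1 - 3)(1 + 4)) = 15/(-10) = -3/2
Hence P_3(x) = 5 x^3/2 - 3 x/2.

P_3(x); series = 5 x^3/2 - 3 x/2


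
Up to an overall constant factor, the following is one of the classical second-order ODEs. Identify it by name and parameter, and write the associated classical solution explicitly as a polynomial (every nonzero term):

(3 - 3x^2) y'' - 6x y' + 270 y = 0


All three coefficients share the factor 3; dividing through by 3 gives  (1 - x^2) y'' - 2x y' + 90 y = 0.
This matches the Legendre equation (1 - x^2) y'' - 2x y' + n(n+1) y = 0 (note the -2x y' term) with n(n+1) = 90, so n = 9; the polynomial solution is P_9(x).
With y = sum_k a_k x^k, matching x^k gives (k+2)(k+1) a_{k+2} = [k(k+1) - n(n+1)] a_k = (k - 9)(k + 10) a_k. The right side vanishes at k = 9, so the series with the parity of 9 terminates at degree 9.
Standard normalization (P_n(1) = 1): leading coefficient (2n)!/(2^n (n!)^2) = 6402373705728000/(512*131681894400) = 12155/128, so a_9 = 12155/128. Work downward with a_k = (k+1)(k+2) a_{k+2} / ((k - 9)(k + 10)):
  a_7 = (8)(9)(12155/128) / ((7 - 9)(7 + 10)) = (109395/16)/(-34) = -6435/32
  a_5 = (6)(7)(-6435/32) / ((5 - 9)(5 + 10)) = (-135135/16)/(-60) = 9009/64
  a_3 = (4)(5)(9009/64) / ((3 - 9)(3 + 10)) = (45045/16)/(-78) = -1155/32
  a_1 = (2)(3)(-1155/32) / ((1 - 9)(1 + 10)) = (-3465/16)/(-88) = 315/128
Hence P_9(x) = 12155 x^9/128 - 6435 x^7/32 + 9009 x^5/64 - 1155 x^3/32 + 315 x/128.

P_9(x); series = 12155 x^9/128 - 6435 x^7/32 + 9009 x^5/64 - 1155 x^3/32 + 315 x/128


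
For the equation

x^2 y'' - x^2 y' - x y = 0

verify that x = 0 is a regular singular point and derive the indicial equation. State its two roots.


Divide by x^2 to reach normal form y'' + P_1(x) y' + P_2(x) y = 0 with P_1(x) = -1 and P_2(x) = -1/x.
x = 0 is a singular point because the y-coefficient -1/x has a pole at x = 0.
It is a regular singular point because x P_1(x) = p(x) = -x and x^2 P_2(x) = q(x) = -x are polynomials, hence analytic at x = 0.
p(0) = 0,  q(0) = 0.
Indicial equation: r(r-1) + p(0) r + q(0) = 0, i.e. r^2 + (p(0) - 1) r + q(0) = 0, i.e. r^2 - 1 r = 0.
Discriminant: (-1)^2 - 4(0) = 1, so r = (1 ± 1)/2.
Solving: r_1 = 1, r_2 = 0.

indicial: r^2 - 1 r = 0; roots r_1 = 1, r_2 = 0


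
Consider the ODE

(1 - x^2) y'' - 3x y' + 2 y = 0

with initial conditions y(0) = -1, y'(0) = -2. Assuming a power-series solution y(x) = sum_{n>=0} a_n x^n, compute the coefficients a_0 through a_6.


Ansatz: y(x) = sum_{n>=0} a_n x^n, so y'(x) = sum_{n>=1} n a_n x^(n-1) and y''(x) = sum_{n>=2} n(n-1) a_n x^(n-2).
Substitute into P(x) y'' + Q(x) y' + R(x) y = 0 with P(x) = 1 - x^2, Q(x) = -3x, R(x) = 2, and match powers of x.
Initial conditions: a_0 = -1, a_1 = -2.
Setting the coefficient of each power of x to zero and solving order by order (substituting the coefficients already found):
  x^0: 2 a_2 + 2 a_0 = 0  ->  2 a_2 = -2 a_0 = 2  ->  a_2 = 1
  x^1: 6 a_3 - a_1 = 0  ->  6 a_3 = a_1 = -2  ->  a_3 = -1/3
  x^2: 12 a_4 - 6 a_2 = 0  ->  12 a_4 = 6 a_2 = 6  ->  a_4 = 1/2
  x^3: 20 a_5 - 13 a_3 = 0  ->  20 a_5 = 13 a_3 = -13/3  ->  a_5 = -13/60
  x^4: 30 a_6 - 22 a_4 = 0  ->  30 a_6 = 22 a_4 = 11  ->  a_6 = 11/30
Truncated series: y(x) = -1 - 2 x + x^2 - (1/3) x^3 + (1/2) x^4 - (13/60) x^5 + (11/30) x^6 + O(x^7).

a_0 = -1; a_1 = -2; a_2 = 1; a_3 = -1/3; a_4 = 1/2; a_5 = -13/60; a_6 = 11/30


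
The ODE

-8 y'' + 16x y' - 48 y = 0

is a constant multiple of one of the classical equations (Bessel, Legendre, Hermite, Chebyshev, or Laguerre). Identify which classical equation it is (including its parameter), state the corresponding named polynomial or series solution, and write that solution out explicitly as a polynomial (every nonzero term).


All three coefficients share the factor -8; dividing through by -8 gives  y'' - 2x y' + 6 y = 0.
This matches the Hermite equation y'' - 2x y' + 2n y = 0 with 2n = 6, so n = 3; the polynomial solution is H_3(x).
With y = sum_k a_k x^k, matching x^k gives (k+2)(k+1) a_{k+2} = 2(k - n) a_k = 2(k - 3) a_k. The right side vanishes at k = 3, so the series with the parity of 3 terminates at degree 3.
Standard normalization: leading coefficient of H_n is 2^n, so a_3 = 2^3 = 8. Work downward with a_k = (k+1)(k+2) a_{k+2} / (2(k - n)):
  a_1 = (2)(3)(8) / (2(1 - 3)) = 48/(-4) = -12
Hence H_3(x) = 8 x^3 - 12 x.

H_3(x); series = 8 x^3 - 12 x


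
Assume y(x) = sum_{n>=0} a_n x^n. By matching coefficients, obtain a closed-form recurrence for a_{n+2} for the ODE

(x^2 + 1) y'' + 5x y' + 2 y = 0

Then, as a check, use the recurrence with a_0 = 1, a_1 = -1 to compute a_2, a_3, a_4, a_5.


Substitute y = sum_n a_n x^n.
(1 + 1 x^2) y'' contributes (n+2)(n+1) a_{n+2} + n(n-1) a_n at x^n.
5 x y'(x) contributes 5 n a_n at x^n.
2 y(x) contributes 2 a_n at x^n.
Matching x^n: (n+2)(n+1) a_{n+2} + (n(n-1) + 5 n + 2) a_n = 0.
Thus a_{n+2} = (-n(n-1) - 5 n - 2) / ((n+1)(n+2)) * a_n.

Check with a_0 = 1, a_1 = -1 (apply the recurrence for n = 0, 1, 2, 3): a_0 = 1, a_1 = -1, a_2 = -1, a_3 = 7/6, a_4 = 7/6, a_5 = -161/120.

a_(n+2) = (-n(n-1) - 5 n - 2) / ((n+1)(n+2)) * a_n; check: a_0 = 1, a_1 = -1, a_2 = -1, a_3 = 7/6, a_4 = 7/6, a_5 = -161/120
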